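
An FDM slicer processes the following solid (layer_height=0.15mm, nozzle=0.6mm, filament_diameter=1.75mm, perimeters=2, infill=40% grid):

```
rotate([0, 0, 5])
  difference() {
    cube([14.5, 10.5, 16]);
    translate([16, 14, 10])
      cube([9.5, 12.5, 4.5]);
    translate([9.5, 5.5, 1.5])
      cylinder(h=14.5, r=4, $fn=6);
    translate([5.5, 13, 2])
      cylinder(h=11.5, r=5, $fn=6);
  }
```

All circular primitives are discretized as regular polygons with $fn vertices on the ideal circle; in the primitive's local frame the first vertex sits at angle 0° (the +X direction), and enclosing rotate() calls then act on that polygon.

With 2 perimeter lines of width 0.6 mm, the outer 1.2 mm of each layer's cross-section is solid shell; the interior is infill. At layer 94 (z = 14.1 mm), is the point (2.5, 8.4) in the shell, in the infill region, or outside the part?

At z = 14.1 mm: the 14.5×10.5 cube contributes its full rectangle; the cube at (16, 14) is present — its section is the full 9.5×12.5 rectangle; the r=4 cylinder at (9.5, 5.5) gives a regular 6-gon of circumradius 4 (constant along its height); the cylinder at (5.5, 13) is absent (z outside [2, 13.5]); Subtracting the remaining from the first: starting from the 14.5×10.5 cube, the 9.5×12.5 cube at (16, 14) misses the remaining region (no effect); the r=4 cylinder at (9.5, 5.5) lies wholly inside it (removes its full 41.57 mm² and its 24.00 mm outline becomes a hole wall) — 1 connected region with 1 hole; (whole slice rotated 5° about Z — lengths, areas and connectivity unchanged). Overall, the cross-section is one region with 1 hole. Undo the 5° rotation: the query point maps to (3.223, 8.150) in the un-rotated model frame. The nearest boundary edge runs (0.00, 10.50)→(14.50, 10.50); distance from the point to it = 2.35 mm. The point is inside the cross-section and 2.35 mm from the nearest boundary — more than the 1.2 mm shell width (2 × 0.6), so it's in the infill interior.

infill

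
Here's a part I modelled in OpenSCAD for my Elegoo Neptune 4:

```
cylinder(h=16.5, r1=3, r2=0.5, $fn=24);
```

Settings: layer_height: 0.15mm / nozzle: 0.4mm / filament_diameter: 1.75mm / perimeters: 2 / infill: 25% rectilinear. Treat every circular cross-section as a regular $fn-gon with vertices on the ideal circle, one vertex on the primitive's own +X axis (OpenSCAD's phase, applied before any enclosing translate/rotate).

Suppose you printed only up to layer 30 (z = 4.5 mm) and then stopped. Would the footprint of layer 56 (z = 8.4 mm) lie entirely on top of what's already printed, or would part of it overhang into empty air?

entirely on top

Compare the two slices. At z = 4.5: the cone (r1=3→r2=0.5) has section circumradius 2.318 here — a regular 24-gon (area = (24/2)·2.318²·sin(360°/24) = 16.69 mm²). At z = 8.4: the cone: at t=0.509 of its height the radius interpolates to r₁+(r₂−r₁)t = 1.727, giving a regular 24-gon of that circumradius (area = (24/2)·1.727²·sin(360°/24) = 9.27 mm²). Checking containment: the cross-section at z = 8.4 is a subset of the cross-section at z = 4.5.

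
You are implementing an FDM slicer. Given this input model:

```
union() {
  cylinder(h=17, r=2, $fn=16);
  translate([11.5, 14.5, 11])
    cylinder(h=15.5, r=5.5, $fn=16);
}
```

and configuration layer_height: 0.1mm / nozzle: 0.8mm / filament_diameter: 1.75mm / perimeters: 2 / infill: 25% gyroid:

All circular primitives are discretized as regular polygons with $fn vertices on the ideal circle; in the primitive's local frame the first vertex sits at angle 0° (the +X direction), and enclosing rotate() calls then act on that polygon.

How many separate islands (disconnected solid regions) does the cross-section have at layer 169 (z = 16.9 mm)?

At z = 16.9 mm: the cylinder: section is a regular 16-gon, circumradius r=2; the r=5.5 cylinder at (11.5, 14.5) gives a regular 16-gon of circumradius 5.5 (constant along its height); Combining (union): the 2 present regions are separate (no shared area or edge), so areas and boundary lengths simply add and each stays a separate island — 2 connected regions. Overall, the cross-section has 2 separate islands. Island count = 2.

2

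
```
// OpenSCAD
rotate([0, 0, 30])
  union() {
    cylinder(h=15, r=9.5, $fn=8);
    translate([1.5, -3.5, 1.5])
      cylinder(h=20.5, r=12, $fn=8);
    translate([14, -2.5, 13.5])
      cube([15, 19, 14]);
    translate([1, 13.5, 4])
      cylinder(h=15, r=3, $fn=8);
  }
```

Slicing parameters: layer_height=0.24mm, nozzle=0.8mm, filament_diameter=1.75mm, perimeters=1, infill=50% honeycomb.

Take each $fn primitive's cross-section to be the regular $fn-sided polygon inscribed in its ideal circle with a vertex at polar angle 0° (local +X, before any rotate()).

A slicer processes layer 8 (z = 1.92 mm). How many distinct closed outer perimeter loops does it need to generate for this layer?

1

At z = 1.92 mm: the r=9.5 cylinder gives a regular 8-gon of circumradius 9.5 (constant along its height); the cylinder at (1.5, -3.5): section is a regular 8-gon, circumradius r=12; the cube at (14, -2.5) is not intersected at this z (z outside [13.5, 27.5]); the cylinder at (1, 13.5) is not intersected at this z (z outside [4, 19]); Merging all regions: the regions partially overlap (shared area 237.89 mm²), so overlapping operands fuse into one piece — 1 connected region; (whole slice rotated 30° about Z — lengths, areas and connectivity unchanged). The result has 1 disconnected region.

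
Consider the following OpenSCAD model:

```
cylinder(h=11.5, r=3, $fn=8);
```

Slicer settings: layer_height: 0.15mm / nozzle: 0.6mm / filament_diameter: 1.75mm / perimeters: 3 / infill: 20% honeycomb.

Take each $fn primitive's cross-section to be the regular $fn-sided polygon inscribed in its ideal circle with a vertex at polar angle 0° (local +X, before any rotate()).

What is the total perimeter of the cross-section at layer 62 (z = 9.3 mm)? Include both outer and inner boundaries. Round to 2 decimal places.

At z = 9.3 mm: the cylinder: section is a regular 8-gon, circumradius r=3 (perimeter = 2·8·3.000·sin(180°/8) = 18.37 mm). Overall, the cross-section is a single solid region. Total boundary length (outer) = 18.37 mm.

18.37 mm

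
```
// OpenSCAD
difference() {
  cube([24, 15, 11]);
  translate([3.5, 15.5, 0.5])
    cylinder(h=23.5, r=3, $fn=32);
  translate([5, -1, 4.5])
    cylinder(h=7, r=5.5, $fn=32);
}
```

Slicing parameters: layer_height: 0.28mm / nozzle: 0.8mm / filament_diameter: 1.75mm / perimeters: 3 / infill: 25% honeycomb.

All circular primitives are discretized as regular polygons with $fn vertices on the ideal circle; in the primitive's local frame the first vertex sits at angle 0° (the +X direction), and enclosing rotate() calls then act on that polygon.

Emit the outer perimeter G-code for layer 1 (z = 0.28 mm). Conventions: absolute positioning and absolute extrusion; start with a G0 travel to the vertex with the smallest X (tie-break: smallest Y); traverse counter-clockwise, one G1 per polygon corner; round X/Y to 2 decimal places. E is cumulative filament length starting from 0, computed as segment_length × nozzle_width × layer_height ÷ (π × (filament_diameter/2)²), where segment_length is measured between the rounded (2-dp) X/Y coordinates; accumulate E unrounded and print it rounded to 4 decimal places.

G0 X0.00 Y0.00 Z0.28
G1 X24.00 Y0.00 E2.2351
G1 X24.00 Y15.00 E3.6320
G1 X0.00 Y15.00 E5.8671
G1 X0.00 Y0.00 E7.2640

At z = 0.28 mm: the 24×15 cube contributes its full rectangle; the cylinder at (3.5, 15.5) is absent (z outside [0.5, 24]); the cylinder at (5, -1) is not intersected at this z (z outside [4.5, 11.5]); Subtracting the remaining from the first: none of the subtracted shapes is present at this height, so the 24×15 cube is unchanged — 1 connected region. The outline is a single polygon with 4 vertices. Extrusion per mm of travel: 0.8 × 0.28 / (π × 0.875²) = 0.093128. Accumulating E over each segment gives final E = 7.2640.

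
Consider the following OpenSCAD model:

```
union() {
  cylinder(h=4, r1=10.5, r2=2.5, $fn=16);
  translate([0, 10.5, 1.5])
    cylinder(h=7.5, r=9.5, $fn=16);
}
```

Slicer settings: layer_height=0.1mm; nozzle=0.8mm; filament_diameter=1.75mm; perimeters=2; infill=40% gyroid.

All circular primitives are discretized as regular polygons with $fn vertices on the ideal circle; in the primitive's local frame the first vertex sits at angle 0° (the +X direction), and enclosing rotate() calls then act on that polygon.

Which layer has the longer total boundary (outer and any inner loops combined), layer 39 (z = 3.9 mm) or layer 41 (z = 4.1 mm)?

Layer 39 (z = 3.9): the cone (r1=10.5→r2=2.5) has section circumradius 2.700 here — a regular 16-gon (perimeter = 2·16·2.700·sin(180°/16) = 16.86 mm); the r=9.5 cylinder at (0, 10.5) contributes a regular 16-gon of circumradius 9.5 (perimeter = 2·16·9.500·sin(180°/16) = 59.31 mm); Taking the union: the regions partially overlap (shared area 4.85 mm²), so the edge portions inside another operand are dropped and the merged outline is re-measured after clipping — boundary = 66.30 mm. So its perimeter = 66.30 mm. Layer 41 (z = 4.1): the cone is not intersected at this z (z outside [0, 4]); the r=9.5 cylinder at (0, 10.5) contributes a regular 16-gon of circumradius 9.5 (perimeter = 2·16·9.500·sin(180°/16) = 59.31 mm); Merging all regions: only the r=9.5 cylinder at (0, 10.5) is present, so the union is just that shape — boundary = 59.31 mm. So its perimeter = 59.31 mm. Layer 39 is larger (66.30 vs 59.31 mm).

layer 39 (z = 3.9 mm)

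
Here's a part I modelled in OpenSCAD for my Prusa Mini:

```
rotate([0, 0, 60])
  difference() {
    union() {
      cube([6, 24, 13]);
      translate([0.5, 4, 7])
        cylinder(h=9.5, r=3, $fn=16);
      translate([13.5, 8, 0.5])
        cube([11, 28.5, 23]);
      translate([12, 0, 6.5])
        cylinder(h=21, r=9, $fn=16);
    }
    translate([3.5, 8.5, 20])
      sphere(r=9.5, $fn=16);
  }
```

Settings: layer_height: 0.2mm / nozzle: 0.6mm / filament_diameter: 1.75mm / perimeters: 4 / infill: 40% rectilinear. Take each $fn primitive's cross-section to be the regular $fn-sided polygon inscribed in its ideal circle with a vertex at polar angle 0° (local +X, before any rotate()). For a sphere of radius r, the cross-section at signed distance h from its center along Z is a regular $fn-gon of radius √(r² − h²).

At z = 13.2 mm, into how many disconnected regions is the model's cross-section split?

2

At z = 13.2 mm: the cube is absent (z outside [0, 13]); the r=3 cylinder at (0.5, 4) contributes a regular 16-gon of circumradius 3; the 11×28.5 cube at (13.5, 8) contributes its full rectangle; the r=9 cylinder at (12, 0) contributes a regular 16-gon of circumradius 9; Taking the union: the regions partially overlap (shared area 1.06 mm²), so overlapping operands fuse into one piece — 2 connected regions; the r=9.5 sphere at (3.5, 8.5) contributes a regular 16-gon of circumradius √(9.5²−6.8²) = 6.634; Taking the first minus the rest: starting from that combined region, the r=9.5 sphere at (3.5, 8.5) partially overlaps it — only the 41.37 mm² overlap (of its 134.74 mm²) is removed, clipping the outline — 2 connected regions; (rotated 60° about Z; rotation is an isometry so areas/perimeters/island counts are preserved). The result has 2 disconnected regions.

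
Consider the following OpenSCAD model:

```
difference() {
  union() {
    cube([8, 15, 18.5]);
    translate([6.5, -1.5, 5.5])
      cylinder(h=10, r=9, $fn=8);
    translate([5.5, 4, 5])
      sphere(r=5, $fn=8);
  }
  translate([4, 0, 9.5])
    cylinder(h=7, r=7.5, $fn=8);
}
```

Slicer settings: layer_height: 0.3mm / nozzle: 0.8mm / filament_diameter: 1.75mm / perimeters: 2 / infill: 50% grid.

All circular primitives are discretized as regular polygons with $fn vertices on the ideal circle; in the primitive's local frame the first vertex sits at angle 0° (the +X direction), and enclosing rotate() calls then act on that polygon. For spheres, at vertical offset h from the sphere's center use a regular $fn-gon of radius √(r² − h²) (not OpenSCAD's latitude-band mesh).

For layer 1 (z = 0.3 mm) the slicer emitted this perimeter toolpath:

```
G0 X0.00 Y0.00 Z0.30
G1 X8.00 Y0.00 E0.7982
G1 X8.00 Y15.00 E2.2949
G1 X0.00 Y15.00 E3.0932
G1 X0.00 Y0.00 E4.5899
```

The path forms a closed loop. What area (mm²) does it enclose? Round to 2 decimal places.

Apply the shoelace formula to the sequence of (X, Y) vertices; enclosed area = 120.00 mm².

120.00 mm²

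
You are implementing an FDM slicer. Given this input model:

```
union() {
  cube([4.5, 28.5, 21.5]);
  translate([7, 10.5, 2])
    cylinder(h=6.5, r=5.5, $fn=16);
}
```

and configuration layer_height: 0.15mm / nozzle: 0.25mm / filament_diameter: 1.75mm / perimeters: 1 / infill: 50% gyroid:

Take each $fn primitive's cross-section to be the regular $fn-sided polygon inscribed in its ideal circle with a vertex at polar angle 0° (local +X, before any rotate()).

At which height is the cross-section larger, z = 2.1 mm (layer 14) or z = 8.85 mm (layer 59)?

layer 14 (z = 2.1 mm)

Layer 14 (z = 2.1): the cube (footprint 4.5×28.5) is included at this height (area 128.25 mm²); the cylinder at (7, 10.5): section is a regular 16-gon, circumradius r=5.5 (area = (16/2)·5.500²·sin(360°/16) = 92.61 mm²); Combining (union): the regions partially overlap — summed areas 220.86 mm² minus the doubly-counted overlap 20.12 mm² gives 200.74 mm² — area = 200.74 mm². So its area = 200.74 mm². Layer 59 (z = 8.85): the cube is present — its section is the full 4.5×28.5 rectangle (area 128.25 mm²); the cylinder at (7, 10.5) is absent (z outside [2, 8.5]); Taking the union: only the 4.5×28.5 cube is present, so the union is just that shape — area = 128.25 mm². So its area = 128.25 mm². Layer 14 is larger (200.74 vs 128.25 mm²).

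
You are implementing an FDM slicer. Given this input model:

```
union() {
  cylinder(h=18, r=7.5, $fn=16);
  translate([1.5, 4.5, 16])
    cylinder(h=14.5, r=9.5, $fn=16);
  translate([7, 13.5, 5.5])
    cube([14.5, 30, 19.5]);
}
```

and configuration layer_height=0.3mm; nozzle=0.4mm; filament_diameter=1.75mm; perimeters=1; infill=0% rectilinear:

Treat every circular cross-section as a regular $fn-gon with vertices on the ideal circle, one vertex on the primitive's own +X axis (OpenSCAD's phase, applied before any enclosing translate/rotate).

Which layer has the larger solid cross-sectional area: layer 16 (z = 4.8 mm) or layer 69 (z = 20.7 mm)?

layer 69 (z = 20.7 mm)

Layer 16 (z = 4.8): the cylinder: section is a regular 16-gon, circumradius r=7.5 (area = (16/2)·7.500²·sin(360°/16) = 172.21 mm²); the cylinder at (1.5, 4.5) is absent (z outside [16, 30.5]); the cube at (7, 13.5) is not intersected at this z (z outside [5.5, 25]); Merging all regions: only the r=7.5 cylinder is present, so the union is just that shape — area = 172.21 mm². So its area = 172.21 mm². Layer 69 (z = 20.7): the cylinder is absent (z outside [0, 18]); the r=9.5 cylinder at (1.5, 4.5) gives a regular 16-gon of circumradius 9.5 (constant along its height) (area = (16/2)·9.500²·sin(360°/16) = 276.30 mm²); the 14.5×30 cube at (7, 13.5) contributes its full rectangle (area 435.00 mm²); Merging all regions: the 2 present regions are separate (no shared area or edge), so areas and boundary lengths simply add and each stays a separate island — area = 711.30 mm². So its area = 711.30 mm². Layer 69 is larger (711.30 vs 172.21 mm²).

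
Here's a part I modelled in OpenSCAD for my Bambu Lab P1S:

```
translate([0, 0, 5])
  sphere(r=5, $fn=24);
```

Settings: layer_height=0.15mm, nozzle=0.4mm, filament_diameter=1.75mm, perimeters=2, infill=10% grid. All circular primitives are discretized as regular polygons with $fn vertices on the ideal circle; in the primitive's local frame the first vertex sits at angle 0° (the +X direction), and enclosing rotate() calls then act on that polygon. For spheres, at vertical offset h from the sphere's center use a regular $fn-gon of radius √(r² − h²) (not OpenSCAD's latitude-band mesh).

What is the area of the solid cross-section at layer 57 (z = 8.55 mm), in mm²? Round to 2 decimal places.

38.50 mm²

At z = 8.55 mm: the r=5 sphere contributes a regular 24-gon of circumradius √(5²−3.55²) = 3.521 (area = (24/2)·3.521²·sin(360°/24) = 38.50 mm²). Overall, the cross-section is a single solid region. Net area = 38.50 mm².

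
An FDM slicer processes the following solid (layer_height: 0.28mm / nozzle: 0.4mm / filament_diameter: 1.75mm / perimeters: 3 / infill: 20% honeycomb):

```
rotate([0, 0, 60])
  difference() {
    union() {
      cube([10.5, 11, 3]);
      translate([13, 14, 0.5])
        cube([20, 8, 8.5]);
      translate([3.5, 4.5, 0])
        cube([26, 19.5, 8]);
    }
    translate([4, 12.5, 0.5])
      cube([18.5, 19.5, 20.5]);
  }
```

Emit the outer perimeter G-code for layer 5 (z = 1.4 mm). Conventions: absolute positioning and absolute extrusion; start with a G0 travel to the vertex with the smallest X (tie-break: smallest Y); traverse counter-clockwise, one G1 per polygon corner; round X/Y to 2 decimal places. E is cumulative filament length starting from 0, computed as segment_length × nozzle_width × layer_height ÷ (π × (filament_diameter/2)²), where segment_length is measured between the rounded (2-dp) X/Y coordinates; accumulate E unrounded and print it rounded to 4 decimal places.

At z = 1.4 mm: the cube (footprint 10.5×11) is included at this height; the 20×8 cube at (13, 14) contributes its full rectangle; the 26×19.5 cube at (3.5, 4.5) contributes its full rectangle; Taking the union: the regions partially overlap (shared area 177.50 mm²), so overlapping operands fuse into one piece — 1 connected region; the cube at (4, 12.5) (footprint 18.5×19.5) is included at this height; Subtracting the remaining from the first: starting from that combined region, the 18.5×19.5 cube at (4, 12.5) partially overlaps it — only the 212.75 mm² overlap (of its 360.75 mm²) is removed, clipping the outline — 1 connected region; (whole slice rotated 60° about Z — lengths, areas and connectivity unchanged). The outline is a single polygon with 16 vertices. Extrusion per mm of travel: 0.4 × 0.28 / (π × 0.875²) = 0.046564. Accumulating E over each segment gives final E = 6.3783.

G0 X-19.03 Y15.03 Z1.40
G1 X-7.78 Y8.53 E0.6050
G1 X-9.53 Y5.50 E0.7679
G1 X0.00 Y0.00 E1.2803
G1 X5.25 Y9.09 E1.7691
G1 X1.35 Y11.34 E1.9787
G1 X10.85 Y27.80 E2.8637
G1 X2.63 Y32.55 E3.3057
G1 X4.38 Y35.58 E3.4687
G1 X-2.55 Y39.58 E3.8413
G1 X-4.30 Y36.55 E4.0042
G1 X-6.03 Y37.55 E4.0972
G1 X-9.53 Y31.49 E4.4231
G1 X0.42 Y25.74 E4.9582
G1 X-8.83 Y9.71 E5.8200
G1 X-18.78 Y15.46 E6.3551
G1 X-19.03 Y15.03 E6.3783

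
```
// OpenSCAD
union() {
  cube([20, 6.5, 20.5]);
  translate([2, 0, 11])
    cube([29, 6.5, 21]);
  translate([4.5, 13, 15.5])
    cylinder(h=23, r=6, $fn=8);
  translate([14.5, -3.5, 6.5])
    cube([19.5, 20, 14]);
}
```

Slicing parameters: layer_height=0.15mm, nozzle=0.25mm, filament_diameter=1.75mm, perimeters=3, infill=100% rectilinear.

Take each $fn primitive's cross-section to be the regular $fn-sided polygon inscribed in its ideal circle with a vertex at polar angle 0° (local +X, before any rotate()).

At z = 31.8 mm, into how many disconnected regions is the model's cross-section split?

At z = 31.8 mm: the cube is not intersected at this z (z outside [0, 20.5]); the cube at (2, 0) (footprint 29×6.5) is included at this height; the r=6 cylinder at (4.5, 13) contributes a regular 8-gon of circumradius 6; the cube at (14.5, -3.5) is absent (z outside [6.5, 20.5]); Merging all regions: the 2 present regions are separate (no shared area or edge), so areas and boundary lengths simply add and each stays a separate island — 2 connected regions. The result has 2 disconnected regions.

2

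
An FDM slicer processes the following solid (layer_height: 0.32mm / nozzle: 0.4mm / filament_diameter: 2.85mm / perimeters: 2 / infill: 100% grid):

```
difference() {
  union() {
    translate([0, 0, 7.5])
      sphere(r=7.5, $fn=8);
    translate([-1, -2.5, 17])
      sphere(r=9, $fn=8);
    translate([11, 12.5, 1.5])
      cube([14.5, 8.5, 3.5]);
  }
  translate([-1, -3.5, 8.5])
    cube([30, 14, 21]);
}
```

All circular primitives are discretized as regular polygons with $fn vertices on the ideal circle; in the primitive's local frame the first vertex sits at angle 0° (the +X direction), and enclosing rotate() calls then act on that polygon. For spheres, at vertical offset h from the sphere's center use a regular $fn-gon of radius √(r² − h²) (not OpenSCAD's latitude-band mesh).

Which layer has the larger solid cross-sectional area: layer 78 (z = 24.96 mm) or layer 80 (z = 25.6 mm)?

Layer 78 (z = 24.96): the sphere is not intersected at this z (|z−center|=17.460 > r=7.5); the sphere at (-1, -2.5): section is a regular 8-gon, circumradius = √(r²−h²) = √(9²−7.96²) = 4.200 (area = (8/2)·4.200²·sin(360°/8) = 49.89 mm²); the cube at (11, 12.5) is absent (z outside [1.5, 5]); Merging all regions: only the r=9 sphere at (-1, -2.5) is present, so the union is just that shape — area = 49.89 mm²; the cube at (-1, -3.5) is present — its section is the full 30×14 rectangle (area 420.00 mm²); Subtracting the remaining from the first: starting from that combined region (49.89 mm²), the 30×14 cube at (-1, -3.5) partially overlaps it — only the 16.46 mm² overlap (of its 420.00 mm²) is removed, clipping the outline — area = 33.42 mm². So its area = 33.42 mm². Layer 80 (z = 25.6): the sphere is not intersected at this z (|z−center|=18.100 > r=7.5); the r=9 sphere at (-1, -2.5) slices to a regular 8-gon of circumradius 2.653 (√(r²−h²) with h=8.6 from center) (area = (8/2)·2.653²·sin(360°/8) = 19.91 mm²); the cube at (11, 12.5) does not reach this height (z outside [1.5, 5]); Taking the union: only the r=9 sphere at (-1, -2.5) is present, so the union is just that shape — area = 19.91 mm²; the cube at (-1, -3.5) (footprint 30×14) is included at this height (area 420.00 mm²); Taking the first minus the rest: starting from that combined region (19.91 mm²), the 30×14 cube at (-1, -3.5) partially overlaps it — only the 7.42 mm² overlap (of its 420.00 mm²) is removed, clipping the outline — area = 12.49 mm². So its area = 12.49 mm². Layer 78 is larger (33.42 vs 12.49 mm²).

layer 78 (z = 24.96 mm)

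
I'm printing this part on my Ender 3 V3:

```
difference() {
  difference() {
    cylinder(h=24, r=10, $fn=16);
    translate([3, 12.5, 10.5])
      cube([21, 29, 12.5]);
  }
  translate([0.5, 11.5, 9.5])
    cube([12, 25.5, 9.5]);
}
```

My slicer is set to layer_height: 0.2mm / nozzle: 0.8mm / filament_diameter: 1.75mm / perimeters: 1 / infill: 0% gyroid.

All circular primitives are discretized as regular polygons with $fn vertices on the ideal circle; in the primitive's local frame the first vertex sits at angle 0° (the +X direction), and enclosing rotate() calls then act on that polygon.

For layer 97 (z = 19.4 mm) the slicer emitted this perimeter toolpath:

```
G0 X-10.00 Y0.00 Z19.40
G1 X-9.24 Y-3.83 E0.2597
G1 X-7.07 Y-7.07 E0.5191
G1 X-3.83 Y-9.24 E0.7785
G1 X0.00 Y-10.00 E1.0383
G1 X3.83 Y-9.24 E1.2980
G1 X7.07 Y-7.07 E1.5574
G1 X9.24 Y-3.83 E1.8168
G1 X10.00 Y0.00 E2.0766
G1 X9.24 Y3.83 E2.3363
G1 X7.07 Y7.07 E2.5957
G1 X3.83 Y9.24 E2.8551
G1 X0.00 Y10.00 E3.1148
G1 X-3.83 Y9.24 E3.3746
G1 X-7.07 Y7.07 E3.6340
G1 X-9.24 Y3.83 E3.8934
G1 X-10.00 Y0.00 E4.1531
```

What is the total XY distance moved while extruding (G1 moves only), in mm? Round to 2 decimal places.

Sum the Euclidean lengths of each G1 segment: total = 62.43 mm.

62.43 mm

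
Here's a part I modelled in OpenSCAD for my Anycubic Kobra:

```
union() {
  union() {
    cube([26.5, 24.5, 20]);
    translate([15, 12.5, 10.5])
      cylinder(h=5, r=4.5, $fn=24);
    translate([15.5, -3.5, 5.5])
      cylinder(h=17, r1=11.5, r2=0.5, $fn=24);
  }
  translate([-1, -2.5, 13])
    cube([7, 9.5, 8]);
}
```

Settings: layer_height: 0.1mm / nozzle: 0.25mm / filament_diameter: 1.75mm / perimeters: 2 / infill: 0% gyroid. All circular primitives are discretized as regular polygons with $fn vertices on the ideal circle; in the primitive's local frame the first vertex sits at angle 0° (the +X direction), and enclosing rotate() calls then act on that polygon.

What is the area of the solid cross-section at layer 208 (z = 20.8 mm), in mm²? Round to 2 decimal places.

At z = 20.8 mm: the cube is absent (z outside [0, 20]); the cylinder at (15, 12.5) does not reach this height (z outside [10.5, 15.5]); the cone at (15.5, -3.5) (r1=11.5→r2=0.5) has section circumradius 1.600 here — a regular 24-gon (area = (24/2)·1.600²·sin(360°/24) = 7.95 mm²); Taking the union: only the cone at (15.5, -3.5) is present, so the union is just that shape — area = 7.95 mm²; the 7×9.5 cube at (-1, -2.5) contributes its full rectangle (area 66.50 mm²); Combining (union): the 2 present regions are separate (no shared area or edge), so areas and boundary lengths simply add and each stays a separate island — area = 74.45 mm². Overall, the cross-section has 2 separate islands. Net area = 74.45 mm².

74.45 mm²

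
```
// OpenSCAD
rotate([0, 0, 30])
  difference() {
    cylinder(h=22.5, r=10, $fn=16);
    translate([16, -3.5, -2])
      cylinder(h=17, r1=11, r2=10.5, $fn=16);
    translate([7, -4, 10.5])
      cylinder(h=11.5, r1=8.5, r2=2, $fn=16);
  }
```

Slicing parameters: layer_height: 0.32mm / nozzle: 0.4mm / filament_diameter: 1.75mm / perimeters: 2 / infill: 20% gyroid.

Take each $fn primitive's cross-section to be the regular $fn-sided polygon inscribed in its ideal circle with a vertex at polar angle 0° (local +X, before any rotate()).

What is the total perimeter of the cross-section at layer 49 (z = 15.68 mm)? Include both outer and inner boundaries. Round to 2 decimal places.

At z = 15.68 mm: the cylinder: section is a regular 16-gon, circumradius r=10 (perimeter = 2·16·10.000·sin(180°/16) = 62.43 mm); the cone at (16, -3.5) is not intersected at this z (z outside [-2, 15]); the cone at (7, -4) (r1=8.5→r2=2) has section circumradius 5.572 here — a regular 16-gon (perimeter = 2·16·5.572·sin(180°/16) = 34.79 mm); Subtracting the remaining from the first: starting from the r=10 cylinder, the cone at (7, -4) partially overlaps it — only the 61.51 mm² overlap (of its 95.06 mm²) is removed, clipping the outline — boundary = 68.50 mm; (rotated 30° about Z; rotation is an isometry so areas/perimeters/island counts are preserved). Overall, the cross-section is a single solid region. Total boundary length (outer) = 68.50 mm.

68.50 mm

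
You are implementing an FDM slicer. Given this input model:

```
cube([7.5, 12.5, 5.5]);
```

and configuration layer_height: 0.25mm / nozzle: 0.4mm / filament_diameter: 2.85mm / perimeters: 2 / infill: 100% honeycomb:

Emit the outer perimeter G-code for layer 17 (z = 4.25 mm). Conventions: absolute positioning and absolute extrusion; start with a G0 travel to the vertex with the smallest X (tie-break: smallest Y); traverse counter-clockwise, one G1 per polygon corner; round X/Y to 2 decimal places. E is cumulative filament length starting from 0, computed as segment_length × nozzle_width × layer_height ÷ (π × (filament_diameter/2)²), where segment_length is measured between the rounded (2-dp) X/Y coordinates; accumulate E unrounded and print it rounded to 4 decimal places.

At z = 4.25 mm: the cube is present — its section is the full 7.5×12.5 rectangle. The outline is a single polygon with 4 vertices. Extrusion per mm of travel: 0.4 × 0.25 / (π × 1.425²) = 0.015675. Accumulating E over each segment gives final E = 0.6270.

G0 X0.00 Y0.00 Z4.25
G1 X7.50 Y0.00 E0.1176
G1 X7.50 Y12.50 E0.3135
G1 X0.00 Y12.50 E0.4311
G1 X0.00 Y0.00 E0.6270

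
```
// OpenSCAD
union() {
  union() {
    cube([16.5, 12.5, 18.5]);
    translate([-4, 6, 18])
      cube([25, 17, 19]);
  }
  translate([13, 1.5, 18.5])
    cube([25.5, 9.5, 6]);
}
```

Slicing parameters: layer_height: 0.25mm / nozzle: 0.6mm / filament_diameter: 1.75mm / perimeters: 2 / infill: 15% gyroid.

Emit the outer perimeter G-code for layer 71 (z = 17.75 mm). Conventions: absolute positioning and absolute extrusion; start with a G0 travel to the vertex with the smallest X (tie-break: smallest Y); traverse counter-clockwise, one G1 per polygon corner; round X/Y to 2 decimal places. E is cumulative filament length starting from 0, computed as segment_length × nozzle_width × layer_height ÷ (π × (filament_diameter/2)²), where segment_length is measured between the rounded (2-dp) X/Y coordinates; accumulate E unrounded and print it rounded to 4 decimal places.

G0 X0.00 Y0.00 Z17.75
G1 X16.50 Y0.00 E1.0290
G1 X16.50 Y12.50 E1.8085
G1 X0.00 Y12.50 E2.8375
G1 X0.00 Y0.00 E3.6170

At z = 17.75 mm: the 16.5×12.5 cube contributes its full rectangle; the cube at (-4, 6) does not reach this height (z outside [18, 37]); Taking the union: only the 16.5×12.5 cube is present, so the union is just that shape — 1 connected region; the cube at (13, 1.5) does not reach this height (z outside [18.5, 24.5]); Taking the union: only that combined region is present, so the union is just that shape — 1 connected region. The outline is a single polygon with 4 vertices. Extrusion per mm of travel: 0.6 × 0.25 / (π × 0.875²) = 0.062363. Accumulating E over each segment gives final E = 3.6170.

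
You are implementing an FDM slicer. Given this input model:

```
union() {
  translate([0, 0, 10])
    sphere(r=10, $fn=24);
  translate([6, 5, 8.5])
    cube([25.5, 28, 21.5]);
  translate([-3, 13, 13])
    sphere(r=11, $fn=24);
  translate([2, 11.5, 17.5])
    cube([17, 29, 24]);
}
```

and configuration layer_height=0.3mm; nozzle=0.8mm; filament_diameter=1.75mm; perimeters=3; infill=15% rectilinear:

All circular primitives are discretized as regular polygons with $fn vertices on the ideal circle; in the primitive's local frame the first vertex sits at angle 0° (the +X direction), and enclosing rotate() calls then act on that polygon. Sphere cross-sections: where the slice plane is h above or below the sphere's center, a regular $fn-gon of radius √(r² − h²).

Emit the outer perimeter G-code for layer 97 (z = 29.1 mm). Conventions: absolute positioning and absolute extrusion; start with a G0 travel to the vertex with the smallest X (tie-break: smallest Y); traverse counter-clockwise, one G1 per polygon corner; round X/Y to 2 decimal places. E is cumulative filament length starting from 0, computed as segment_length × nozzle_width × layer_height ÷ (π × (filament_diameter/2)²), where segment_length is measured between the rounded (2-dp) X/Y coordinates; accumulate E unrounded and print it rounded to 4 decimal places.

At z = 29.1 mm: the sphere does not reach this height (|z−center|=19.100 > r=10); the cube at (6, 5) (footprint 25.5×28) is included at this height; the sphere at (-3, 13) is not intersected at this z (|z−center|=16.100 > r=11); the 17×29 cube at (2, 11.5) contributes its full rectangle; Taking the union: the regions partially overlap (shared area 279.50 mm²), so overlapping operands fuse into one piece — 1 connected region. The outline is a single polygon with 8 vertices. Extrusion per mm of travel: 0.8 × 0.3 / (π × 0.875²) = 0.099780. Accumulating E over each segment gives final E = 12.9715.

G0 X2.00 Y11.50 Z29.10
G1 X6.00 Y11.50 E0.3991
G1 X6.00 Y5.00 E1.0477
G1 X31.50 Y5.00 E3.5921
G1 X31.50 Y33.00 E6.3859
G1 X19.00 Y33.00 E7.6332
G1 X19.00 Y40.50 E8.3816
G1 X2.00 Y40.50 E10.0778
G1 X2.00 Y11.50 E12.9715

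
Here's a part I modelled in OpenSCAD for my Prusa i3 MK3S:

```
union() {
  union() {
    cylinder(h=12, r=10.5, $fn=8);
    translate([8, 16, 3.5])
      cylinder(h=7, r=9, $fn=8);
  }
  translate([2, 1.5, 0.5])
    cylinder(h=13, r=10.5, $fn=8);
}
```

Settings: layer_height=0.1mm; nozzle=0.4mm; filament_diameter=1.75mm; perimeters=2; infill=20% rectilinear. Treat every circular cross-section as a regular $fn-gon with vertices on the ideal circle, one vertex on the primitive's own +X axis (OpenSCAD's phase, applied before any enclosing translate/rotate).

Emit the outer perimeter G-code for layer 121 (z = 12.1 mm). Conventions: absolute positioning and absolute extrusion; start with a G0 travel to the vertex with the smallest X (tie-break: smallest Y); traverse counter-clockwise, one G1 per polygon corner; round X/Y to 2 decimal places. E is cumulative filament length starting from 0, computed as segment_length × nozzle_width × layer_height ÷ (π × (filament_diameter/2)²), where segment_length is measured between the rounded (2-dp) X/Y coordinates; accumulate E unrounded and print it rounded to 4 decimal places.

At z = 12.1 mm: the cylinder is not intersected at this z (z outside [0, 12]); the cylinder at (8, 16) is absent (z outside [3.5, 10.5]); Merging all regions: nothing is present at this height; the cylinder at (2, 1.5): section is a regular 8-gon, circumradius r=10.5; Merging all regions: only the r=10.5 cylinder at (2, 1.5) is present, so the union is just that shape — 1 connected region. The outline is a single polygon with 8 vertices. Extrusion per mm of travel: 0.4 × 0.1 / (π × 0.875²) = 0.016630. Accumulating E over each segment gives final E = 1.0688.

G0 X-8.50 Y1.50 Z12.10
G1 X-5.42 Y-5.92 E0.1336
G1 X2.00 Y-9.00 E0.2672
G1 X9.42 Y-5.92 E0.4008
G1 X12.50 Y1.50 E0.5344
G1 X9.42 Y8.92 E0.6680
G1 X2.00 Y12.00 E0.8016
G1 X-5.42 Y8.92 E0.9352
G1 X-8.50 Y1.50 E1.0688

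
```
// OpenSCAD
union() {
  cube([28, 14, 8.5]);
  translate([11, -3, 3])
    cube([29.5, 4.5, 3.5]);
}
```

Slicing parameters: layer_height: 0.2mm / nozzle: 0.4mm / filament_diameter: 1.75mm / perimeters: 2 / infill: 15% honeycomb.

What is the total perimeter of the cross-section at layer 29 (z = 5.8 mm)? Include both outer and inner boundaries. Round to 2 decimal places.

At z = 5.8 mm: the cube (footprint 28×14) is included at this height (perimeter 84.00 mm); the 29.5×4.5 cube at (11, -3) contributes its full rectangle (perimeter 68.00 mm); Taking the union: the regions partially overlap (shared area 25.50 mm²), so the edge portions inside another operand are dropped and the merged outline is re-measured after clipping — boundary = 115.00 mm. Overall, the cross-section is a single solid region. Total boundary length (outer) = 115.00 mm.

115.00 mm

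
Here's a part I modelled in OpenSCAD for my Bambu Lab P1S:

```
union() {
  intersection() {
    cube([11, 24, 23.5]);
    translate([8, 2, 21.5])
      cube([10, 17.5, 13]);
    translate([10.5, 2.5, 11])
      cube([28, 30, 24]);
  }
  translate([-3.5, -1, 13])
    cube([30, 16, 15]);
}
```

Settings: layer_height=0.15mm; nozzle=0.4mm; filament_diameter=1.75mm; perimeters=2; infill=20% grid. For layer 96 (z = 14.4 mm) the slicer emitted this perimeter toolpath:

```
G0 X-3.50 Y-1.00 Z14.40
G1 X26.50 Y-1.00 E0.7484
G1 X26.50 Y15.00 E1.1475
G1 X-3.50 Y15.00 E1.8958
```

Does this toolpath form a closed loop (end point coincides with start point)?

Start point (G0): (-3.50, -1.00). End point (last G1): the path does not return to the start — open.

no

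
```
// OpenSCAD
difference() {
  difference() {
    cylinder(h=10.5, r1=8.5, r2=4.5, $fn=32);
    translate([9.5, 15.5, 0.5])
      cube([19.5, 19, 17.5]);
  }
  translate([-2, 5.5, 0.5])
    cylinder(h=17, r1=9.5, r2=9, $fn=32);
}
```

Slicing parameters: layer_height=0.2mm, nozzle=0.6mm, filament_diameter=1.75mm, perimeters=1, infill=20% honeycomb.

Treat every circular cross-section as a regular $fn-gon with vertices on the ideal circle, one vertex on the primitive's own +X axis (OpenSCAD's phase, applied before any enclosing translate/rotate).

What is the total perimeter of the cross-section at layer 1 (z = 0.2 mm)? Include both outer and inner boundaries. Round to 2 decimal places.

At z = 0.2 mm: the cone (r1=8.5→r2=4.5) has section circumradius 8.424 here — a regular 32-gon (perimeter = 2·32·8.424·sin(180°/32) = 52.84 mm); the cube at (9.5, 15.5) is absent (z outside [0.5, 18]); Subtracting the remaining from the first: none of the subtracted shapes is present at this height, so the cone is unchanged — boundary = 52.84 mm; the cone at (-2, 5.5) is absent (z outside [0.5, 17.5]); After the difference (first − rest): none of the subtracted shapes is present at this height, so that combined region is unchanged — boundary = 52.84 mm. Overall, the cross-section is a single solid region. Total boundary length (outer) = 52.84 mm.

52.84 mm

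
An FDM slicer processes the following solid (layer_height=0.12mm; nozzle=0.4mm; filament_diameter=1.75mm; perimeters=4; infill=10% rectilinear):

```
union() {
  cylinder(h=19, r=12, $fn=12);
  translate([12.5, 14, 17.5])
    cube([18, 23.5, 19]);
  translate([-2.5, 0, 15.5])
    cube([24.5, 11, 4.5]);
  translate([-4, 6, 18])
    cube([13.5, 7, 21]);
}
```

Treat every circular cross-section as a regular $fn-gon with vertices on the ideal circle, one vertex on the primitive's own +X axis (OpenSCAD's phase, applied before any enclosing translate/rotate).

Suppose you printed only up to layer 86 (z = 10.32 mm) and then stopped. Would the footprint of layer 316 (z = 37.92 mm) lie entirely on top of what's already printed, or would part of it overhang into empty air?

Compare the two slices. At z = 10.32: the r=12 cylinder contributes a regular 12-gon of circumradius 12 (area = (12/2)·12.000²·sin(360°/12) = 432.00 mm²); the cube at (12.5, 14) is absent (z outside [17.5, 36.5]); the cube at (-2.5, 0) does not reach this height (z outside [15.5, 20]); the cube at (-4, 6) is absent (z outside [18, 39]); Taking the union: only the r=12 cylinder is present, so the union is just that shape — area = 432.00 mm². At z = 37.92: the cylinder is not intersected at this z (z outside [0, 19]); the cube at (12.5, 14) does not reach this height (z outside [17.5, 36.5]); the cube at (-2.5, 0) is not intersected at this z (z outside [15.5, 20]); the 13.5×7 cube at (-4, 6) contributes its full rectangle (area 94.50 mm²); Taking the union: only the 13.5×7 cube at (-4, 6) is present, so the union is just that shape — area = 94.50 mm². Checking containment: at z = 37.92 the cross-section extends beyond the z = 10.32 cross-section by about 32.22 mm².

part overhangs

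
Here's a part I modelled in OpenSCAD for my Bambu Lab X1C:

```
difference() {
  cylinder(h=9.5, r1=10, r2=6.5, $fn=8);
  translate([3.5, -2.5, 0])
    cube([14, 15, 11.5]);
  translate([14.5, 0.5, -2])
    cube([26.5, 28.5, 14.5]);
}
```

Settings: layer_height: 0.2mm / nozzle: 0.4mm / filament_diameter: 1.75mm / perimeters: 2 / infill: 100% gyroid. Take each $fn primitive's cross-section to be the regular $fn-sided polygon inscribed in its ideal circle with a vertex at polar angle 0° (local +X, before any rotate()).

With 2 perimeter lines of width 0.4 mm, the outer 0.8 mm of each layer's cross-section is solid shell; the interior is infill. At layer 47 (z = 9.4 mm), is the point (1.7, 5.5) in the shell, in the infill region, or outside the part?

At z = 9.4 mm: the cone (r1=10→r2=6.5) has section circumradius 6.537 here — a regular 8-gon; the 14×15 cube at (3.5, -2.5) contributes its full rectangle; the cube at (14.5, 0.5) is present — its section is the full 26.5×28.5 rectangle; Taking the first minus the rest: starting from the cone, the 14×15 cube at (3.5, -2.5) partially overlaps it — only the 16.17 mm² overlap (of its 210.00 mm²) is removed, clipping the outline; the 26.5×28.5 cube at (14.5, 0.5) misses the remaining region (no effect) — 1 connected region. Overall, the cross-section is a single solid region. The nearest boundary edge runs (0.00, 6.54)→(3.50, 5.09); distance from the point to it = 0.31 mm. The point is inside the cross-section, 0.31 mm from the nearest boundary — within the 0.8 mm shell band (2 × 0.4).

shell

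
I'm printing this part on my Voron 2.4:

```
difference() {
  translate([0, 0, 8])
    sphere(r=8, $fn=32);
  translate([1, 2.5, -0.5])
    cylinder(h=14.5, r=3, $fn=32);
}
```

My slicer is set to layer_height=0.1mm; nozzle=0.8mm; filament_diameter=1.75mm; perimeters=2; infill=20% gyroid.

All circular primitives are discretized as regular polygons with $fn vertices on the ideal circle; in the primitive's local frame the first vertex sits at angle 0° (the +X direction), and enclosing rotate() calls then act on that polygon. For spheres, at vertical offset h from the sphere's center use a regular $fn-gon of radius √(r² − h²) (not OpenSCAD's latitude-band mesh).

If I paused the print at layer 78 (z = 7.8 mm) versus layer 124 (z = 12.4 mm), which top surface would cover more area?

layer 78 (z = 7.8 mm)

Layer 78 (z = 7.8): the r=8 sphere slices to a regular 32-gon of circumradius 7.997 (√(r²−h²) with h=0.2 from center) (area = (32/2)·7.997²·sin(360°/32) = 199.65 mm²); the r=3 cylinder at (1, 2.5) contributes a regular 32-gon of circumradius 3 (area = (32/2)·3.000²·sin(360°/32) = 28.09 mm²); Subtracting the remaining from the first: starting from the r=8 sphere (199.65 mm²), the r=3 cylinder at (1, 2.5) lies wholly inside it (removes its full 28.09 mm² and its 18.82 mm outline becomes a hole wall) — area = 171.55 mm². So its area = 171.55 mm². Layer 124 (z = 12.4): the sphere: section is a regular 32-gon, circumradius = √(r²−h²) = √(8²−4.4²) = 6.681 (area = (32/2)·6.681²·sin(360°/32) = 139.34 mm²); the r=3 cylinder at (1, 2.5) contributes a regular 32-gon of circumradius 3 (area = (32/2)·3.000²·sin(360°/32) = 28.09 mm²); Subtracting the remaining from the first: starting from the r=8 sphere (139.34 mm²), the r=3 cylinder at (1, 2.5) lies wholly inside it (removes its full 28.09 mm² and its 18.82 mm outline becomes a hole wall) — area = 111.25 mm². So its area = 111.25 mm². Layer 78 is larger (171.55 vs 111.25 mm²).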